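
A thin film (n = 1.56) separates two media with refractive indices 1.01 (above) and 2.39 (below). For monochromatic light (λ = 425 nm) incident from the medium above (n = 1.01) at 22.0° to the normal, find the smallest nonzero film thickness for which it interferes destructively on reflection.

Top surface (1.01 → 1.56): reflection off a higher-index medium gives a half-wave phase shift.
Bottom surface (1.56 → 2.39): reflection off a higher-index medium gives a half-wave phase shift.
Zero or two π shifts → no net half-wave offset.
So the condition for destructive reflection is 2 n t cos θ_r = (m + ½) λ.
Snell's law: 1.01 sin 22.0° = 1.56 sin θ_r → sin θ_r = 0.243, cos θ_r = 0.970.
Minimum at m = 0: t = λ / (4 n cos θ_r) = 425 / (4 × 1.56 × 0.970) = 70.2 nm.

70.2 nm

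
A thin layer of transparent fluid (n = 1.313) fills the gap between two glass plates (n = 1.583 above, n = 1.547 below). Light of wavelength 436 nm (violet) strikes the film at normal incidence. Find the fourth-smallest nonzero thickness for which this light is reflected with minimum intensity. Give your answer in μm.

At the upper boundary (n = 1.583 to n = 1.313) the reflected ray undergoes no phase shift.
Ray reflecting at the bottom interface goes from n = 1.313 toward n = 1.547: a half-wave phase shift.
Exactly one π shift → a net half-wave offset.
For dark reflection here: 2 n t = m λ.
The fourth-smallest nonzero thickness corresponds to m = 4: t = m λ / (2 n) = 4.00 × 436 / (2 × 1.313) = 664 nm.

0.664 μm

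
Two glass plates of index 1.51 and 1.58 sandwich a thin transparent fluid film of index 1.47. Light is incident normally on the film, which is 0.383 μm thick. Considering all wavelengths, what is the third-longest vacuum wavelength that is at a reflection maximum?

450 nm

Top surface (1.51 → 1.47): reflection off a lower-index medium gives no phase shift.
Ray reflecting at the bottom interface goes from n = 1.47 toward n = 1.58: a half-wave phase shift.
Exactly one π shift → a net half-wave offset.
With one net inversion, constructive interference in reflection requires 2 n t = (m + ½) λ.
λ = 2 n t / (m + ½). The third-longest wavelength is m = 2: λ = 2 × 1.47 × 383 / 2.50 = 450 nm.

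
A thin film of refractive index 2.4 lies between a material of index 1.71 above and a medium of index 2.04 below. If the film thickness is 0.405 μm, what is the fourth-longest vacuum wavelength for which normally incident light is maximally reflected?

555 nm

Top surface (1.71 → 2.4): reflection off a higher-index medium gives a half-wave phase shift.
Bottom surface (2.4 → 2.04): reflection off a lower-index medium gives no phase shift.
The two reflections differ by half a wavelength.
So the condition for constructive reflection is 2 n t = (m + ½) λ.
λ = 2 n t / (m + ½). The fourth-longest wavelength is m = 3: λ = 2 × 2.4 × 405 / 3.50 = 555 nm.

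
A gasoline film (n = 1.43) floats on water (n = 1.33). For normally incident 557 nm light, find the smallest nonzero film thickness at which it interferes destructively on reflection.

195 nm

Ray reflecting at the top interface goes from n = 1.0 toward n = 1.43: a half-wave phase shift.
At the lower boundary (n = 1.43 to n = 1.33) the reflected ray undergoes no phase shift.
The two reflections differ by half a wavelength.
So the condition for destructive reflection is 2 n t = m λ.
Minimum nonzero at m = 1: t = λ / (2 n) = 557 / (2 × 1.43) = 195 nm.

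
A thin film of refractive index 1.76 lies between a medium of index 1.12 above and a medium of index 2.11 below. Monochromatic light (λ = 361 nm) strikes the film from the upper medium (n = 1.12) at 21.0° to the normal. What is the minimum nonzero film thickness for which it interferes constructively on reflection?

Top surface (1.12 → 1.76): reflection off a higher-index medium gives a half-wave phase shift.
At the lower boundary (n = 1.76 to n = 2.11) the reflected ray undergoes a half-wave phase shift.
The two reflections carry the same phase change, so no net offset.
With no net inversion, constructive interference in reflection requires 2 n t cos θ_r = m λ.
Snell's law: 1.12 sin 21.0° = 1.76 sin θ_r → sin θ_r = 0.228, cos θ_r = 0.974.
Minimum nonzero at m = 1: t = λ / (2 n cos θ_r) = 361 / (2 × 1.76 × 0.974) = 105 nm.

105 nm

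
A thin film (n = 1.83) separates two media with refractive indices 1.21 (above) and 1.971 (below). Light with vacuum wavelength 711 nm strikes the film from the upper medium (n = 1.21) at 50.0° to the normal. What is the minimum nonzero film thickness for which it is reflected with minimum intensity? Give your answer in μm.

0.113 μm

At the upper boundary (n = 1.21 to n = 1.83) the reflected ray undergoes a half-wave phase shift.
Ray reflecting at the bottom interface goes from n = 1.83 toward n = 1.971: a half-wave phase shift.
Net: no relative phase inversion (both shifts match).
So the condition for destructive reflection is 2 n t cos θ_r = (m + ½) λ.
Snell's law: 1.21 sin 50.0° = 1.83 sin θ_r → sin θ_r = 0.507, cos θ_r = 0.862.
Minimum at m = 0: t = λ / (4 n cos θ_r) = 711 / (4 × 1.83 × 0.862) = 113 nm.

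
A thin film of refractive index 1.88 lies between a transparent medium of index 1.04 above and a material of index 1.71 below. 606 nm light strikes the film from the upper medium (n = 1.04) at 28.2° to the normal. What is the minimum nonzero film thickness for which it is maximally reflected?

At the upper boundary (n = 1.04 to n = 1.88) the reflected ray undergoes a half-wave phase shift.
Bottom surface (1.88 → 1.71): reflection off a lower-index medium gives no phase shift.
Exactly one π shift → a net half-wave offset.
So the condition for constructive reflection is 2 n t cos θ_r = (m + ½) λ.
Snell's law: 1.04 sin 28.2° = 1.88 sin θ_r → sin θ_r = 0.261, cos θ_r = 0.965.
Minimum at m = 0: t = λ / (4 n cos θ_r) = 606 / (4 × 1.88 × 0.965) = 83.5 nm.

83.5 nm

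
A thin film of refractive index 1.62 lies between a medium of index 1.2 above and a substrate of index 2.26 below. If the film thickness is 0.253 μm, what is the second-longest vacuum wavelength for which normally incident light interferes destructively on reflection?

546 nm

Ray reflecting at the top interface goes from n = 1.2 toward n = 1.62: a half-wave phase shift.
At the lower boundary (n = 1.62 to n = 2.26) the reflected ray undergoes a half-wave phase shift.
Zero or two π shifts → no net half-wave offset.
With no net inversion, destructive interference in reflection requires 2 n t = (m + ½) λ.
λ = 2 n t / (m + ½). The second-longest wavelength is m = 1: λ = 2 × 1.62 × 253 / 1.50 = 546 nm.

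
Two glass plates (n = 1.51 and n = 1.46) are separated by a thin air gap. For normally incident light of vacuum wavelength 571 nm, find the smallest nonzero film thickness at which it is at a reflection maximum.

143 nm

Ray reflecting at the top interface goes from n = 1.51 toward n = 1.0: no phase shift.
At the lower boundary (n = 1.0 to n = 1.46) the reflected ray undergoes a half-wave phase shift.
Net: one phase inversion between the two reflected rays.
With one net inversion, constructive interference in reflection requires 2 n t = (m + ½) λ.
Minimum at m = 0: t = λ / (4 n) = 571 / (4 × 1.0) = 143 nm.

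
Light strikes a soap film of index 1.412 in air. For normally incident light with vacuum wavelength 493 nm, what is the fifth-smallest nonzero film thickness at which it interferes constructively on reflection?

Ray reflecting at the top interface goes from n = 1.0 toward n = 1.412: a half-wave phase shift.
Bottom surface (1.412 → 1.0): reflection off a lower-index medium gives no phase shift.
The two reflections differ by half a wavelength.
So the condition for constructive reflection is 2 n t = (m + ½) λ.
The fifth-smallest nonzero thickness corresponds to m = 4: t = (m + ½) λ / (2 n) = 4.50 × 493 / (2 × 1.412) = 786 nm.

786 nm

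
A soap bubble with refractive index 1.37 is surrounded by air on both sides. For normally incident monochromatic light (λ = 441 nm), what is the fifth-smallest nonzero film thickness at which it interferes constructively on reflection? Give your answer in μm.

At the upper boundary (n = 1.0 to n = 1.37) the reflected ray undergoes a half-wave phase shift.
Ray reflecting at the bottom interface goes from n = 1.37 toward n = 1.0: no phase shift.
Exactly one π shift → a net half-wave offset.
For bright reflection here: 2 n t = (m + ½) λ.
The fifth-smallest nonzero thickness corresponds to m = 4: t = (m + ½) λ / (2 n) = 4.50 × 441 / (2 × 1.37) = 724 nm.

0.724 μm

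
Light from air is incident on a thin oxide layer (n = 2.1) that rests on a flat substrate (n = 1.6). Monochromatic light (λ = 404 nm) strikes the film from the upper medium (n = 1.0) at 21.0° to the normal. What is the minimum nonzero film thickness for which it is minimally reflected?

97.6 nm

Ray reflecting at the top interface goes from n = 1.0 toward n = 2.1: a half-wave phase shift.
Bottom surface (2.1 → 1.6): reflection off a lower-index medium gives no phase shift.
The two reflections differ by half a wavelength.
So the condition for destructive reflection is 2 n t cos θ_r = m λ.
Snell's law: 1.0 sin 21.0° = 2.1 sin θ_r → sin θ_r = 0.171, cos θ_r = 0.985.
Minimum nonzero at m = 1: t = λ / (2 n cos θ_r) = 404 / (2 × 2.1 × 0.985) = 97.6 nm.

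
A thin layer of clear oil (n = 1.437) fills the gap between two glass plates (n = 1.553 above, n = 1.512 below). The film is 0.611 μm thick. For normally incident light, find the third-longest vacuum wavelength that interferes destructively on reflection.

585 nm

Ray reflecting at the top interface goes from n = 1.553 toward n = 1.437: no phase shift.
At the lower boundary (n = 1.437 to n = 1.512) the reflected ray undergoes a half-wave phase shift.
The two reflections differ by half a wavelength.
So the condition for destructive reflection is 2 n t = m λ.
λ = 2 n t / m. The third-longest wavelength is m = 3: λ = 2 × 1.437 × 611 / 3.00 = 585 nm.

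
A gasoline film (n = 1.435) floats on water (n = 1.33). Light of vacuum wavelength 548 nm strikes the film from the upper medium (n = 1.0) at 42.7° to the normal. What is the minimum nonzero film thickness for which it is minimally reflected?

217 nm

Top surface (1.0 → 1.435): reflection off a higher-index medium gives a half-wave phase shift.
Bottom surface (1.435 → 1.33): reflection off a lower-index medium gives no phase shift.
The two reflections differ by half a wavelength.
With one net inversion, destructive interference in reflection requires 2 n t cos θ_r = m λ.
Snell's law: 1.0 sin 42.7° = 1.435 sin θ_r → sin θ_r = 0.473, cos θ_r = 0.881.
Minimum nonzero at m = 1: t = λ / (2 n cos θ_r) = 548 / (2 × 1.435 × 0.881) = 217 nm.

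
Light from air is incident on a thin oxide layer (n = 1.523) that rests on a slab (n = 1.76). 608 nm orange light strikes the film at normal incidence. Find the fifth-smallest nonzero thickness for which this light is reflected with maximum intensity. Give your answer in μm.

Ray reflecting at the top interface goes from n = 1.0 toward n = 1.523: a half-wave phase shift.
Ray reflecting at the bottom interface goes from n = 1.523 toward n = 1.76: a half-wave phase shift.
Zero or two π shifts → no net half-wave offset.
With no net inversion, constructive interference in reflection requires 2 n t = m λ.
The fifth-smallest nonzero thickness corresponds to m = 5: t = m λ / (2 n) = 5.00 × 608 / (2 × 1.523) = 998 nm.

0.998 μm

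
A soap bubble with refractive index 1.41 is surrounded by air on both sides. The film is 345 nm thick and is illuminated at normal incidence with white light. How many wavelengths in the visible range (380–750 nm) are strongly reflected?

2

At the upper boundary (n = 1.0 to n = 1.41) the reflected ray undergoes a half-wave phase shift.
At the lower boundary (n = 1.41 to n = 1.0) the reflected ray undergoes no phase shift.
Exactly one π shift → a net half-wave offset.
For maximum reflection here: 2 n t = (m + ½) λ.
λ = 2 n t / (m + ½) = 973 / (m + ½) nm.
m=0: 1946 nm (IR); m=1: 649 nm (visible); m=2: 389 nm (visible); m=3: 278 nm (UV).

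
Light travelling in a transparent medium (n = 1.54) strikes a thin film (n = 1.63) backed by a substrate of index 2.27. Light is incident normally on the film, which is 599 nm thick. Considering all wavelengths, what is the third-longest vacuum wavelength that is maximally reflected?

At the upper boundary (n = 1.54 to n = 1.63) the reflected ray undergoes a half-wave phase shift.
At the lower boundary (n = 1.63 to n = 2.27) the reflected ray undergoes a half-wave phase shift.
The two reflections carry the same phase change, so no net offset.
With no net inversion, constructive interference in reflection requires 2 n t = m λ.
λ = 2 n t / m. The third-longest wavelength is m = 3: λ = 2 × 1.63 × 599 / 3.00 = 651 nm.

651 nm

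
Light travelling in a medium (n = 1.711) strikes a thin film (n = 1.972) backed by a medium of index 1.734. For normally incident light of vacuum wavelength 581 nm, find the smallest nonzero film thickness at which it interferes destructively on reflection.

147 nm

At the upper boundary (n = 1.711 to n = 1.972) the reflected ray undergoes a half-wave phase shift.
At the lower boundary (n = 1.972 to n = 1.734) the reflected ray undergoes no phase shift.
The two reflections differ by half a wavelength.
So the condition for destructive reflection is 2 n t = m λ.
Minimum nonzero at m = 1: t = λ / (2 n) = 581 / (2 × 1.972) = 147 nm.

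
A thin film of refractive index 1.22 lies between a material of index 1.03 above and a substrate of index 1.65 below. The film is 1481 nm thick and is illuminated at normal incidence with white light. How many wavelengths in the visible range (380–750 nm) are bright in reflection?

At the upper boundary (n = 1.03 to n = 1.22) the reflected ray undergoes a half-wave phase shift.
At the lower boundary (n = 1.22 to n = 1.65) the reflected ray undergoes a half-wave phase shift.
Zero or two π shifts → no net half-wave offset.
With no net inversion, constructive interference in reflection requires 2 n t = m λ.
λ = 2 n t / m = 3614 / m nm.
m=4: 903 nm (IR); m=5: 723 nm (visible); m=6: 602 nm (visible); m=7: 516 nm (visible); m=8: 452 nm (visible); m=9: 402 nm (visible); m=10: 361 nm (UV).

5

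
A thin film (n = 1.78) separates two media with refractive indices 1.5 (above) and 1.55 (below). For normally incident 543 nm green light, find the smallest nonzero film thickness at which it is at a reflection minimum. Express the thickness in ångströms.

Ray reflecting at the top interface goes from n = 1.5 toward n = 1.78: a half-wave phase shift.
At the lower boundary (n = 1.78 to n = 1.55) the reflected ray undergoes no phase shift.
The two reflections differ by half a wavelength.
For minimum reflection here: 2 n t = m λ.
Minimum nonzero at m = 1: t = λ / (2 n) = 543 / (2 × 1.78) = 153 nm.

1525 Å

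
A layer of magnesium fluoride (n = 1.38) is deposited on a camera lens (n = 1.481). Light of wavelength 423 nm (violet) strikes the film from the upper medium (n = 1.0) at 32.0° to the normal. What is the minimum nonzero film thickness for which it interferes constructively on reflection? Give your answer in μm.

0.166 μm

At the upper boundary (n = 1.0 to n = 1.38) the reflected ray undergoes a half-wave phase shift.
Bottom surface (1.38 → 1.481): reflection off a higher-index medium gives a half-wave phase shift.
Net: no relative phase inversion (both shifts match).
With no net inversion, constructive interference in reflection requires 2 n t cos θ_r = m λ.
Snell's law: 1.0 sin 32.0° = 1.38 sin θ_r → sin θ_r = 0.384, cos θ_r = 0.923.
Minimum nonzero at m = 1: t = λ / (2 n cos θ_r) = 423 / (2 × 1.38 × 0.923) = 166 nm.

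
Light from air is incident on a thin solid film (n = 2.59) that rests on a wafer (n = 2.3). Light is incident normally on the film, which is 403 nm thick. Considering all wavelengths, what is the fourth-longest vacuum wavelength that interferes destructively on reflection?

Top surface (1.0 → 2.59): reflection off a higher-index medium gives a half-wave phase shift.
At the lower boundary (n = 2.59 to n = 2.3) the reflected ray undergoes no phase shift.
Net: one phase inversion between the two reflected rays.
For minimum reflection here: 2 n t = m λ.
λ = 2 n t / m. The fourth-longest wavelength is m = 4: λ = 2 × 2.59 × 403 / 4.00 = 522 nm.

522 nm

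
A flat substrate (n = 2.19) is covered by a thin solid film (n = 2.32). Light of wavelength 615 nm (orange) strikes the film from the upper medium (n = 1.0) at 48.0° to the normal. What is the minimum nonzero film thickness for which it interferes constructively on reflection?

Top surface (1.0 → 2.32): reflection off a higher-index medium gives a half-wave phase shift.
Ray reflecting at the bottom interface goes from n = 2.32 toward n = 2.19: no phase shift.
Exactly one π shift → a net half-wave offset.
So the condition for constructive reflection is 2 n t cos θ_r = (m + ½) λ.
Snell's law: 1.0 sin 48.0° = 2.32 sin θ_r → sin θ_r = 0.320, cos θ_r = 0.947.
Minimum at m = 0: t = λ / (4 n cos θ_r) = 615 / (4 × 2.32 × 0.947) = 70.0 nm.

70.0 nm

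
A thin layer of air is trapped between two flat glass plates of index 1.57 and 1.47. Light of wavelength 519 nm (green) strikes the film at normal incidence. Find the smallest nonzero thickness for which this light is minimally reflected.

260 nm

At the upper boundary (n = 1.57 to n = 1.0) the reflected ray undergoes no phase shift.
Ray reflecting at the bottom interface goes from n = 1.0 toward n = 1.47: a half-wave phase shift.
Net: one phase inversion between the two reflected rays.
With one net inversion, destructive interference in reflection requires 2 n t = m λ.
The smallest nonzero thickness corresponds to m = 1: t = m λ / (2 n) = 1.00 × 519 / (2 × 1.0) = 260 nm.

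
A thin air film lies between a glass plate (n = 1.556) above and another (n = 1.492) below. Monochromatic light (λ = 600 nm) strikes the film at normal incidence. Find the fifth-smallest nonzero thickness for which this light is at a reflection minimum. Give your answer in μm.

Ray reflecting at the top interface goes from n = 1.556 toward n = 1.0: no phase shift.
Bottom surface (1.0 → 1.492): reflection off a higher-index medium gives a half-wave phase shift.
Exactly one π shift → a net half-wave offset.
For weak reflection here: 2 n t = m λ.
The fifth-smallest nonzero thickness corresponds to m = 5: t = m λ / (2 n) = 5.00 × 600 / (2 × 1.0) = 1500 nm.

1.50 μm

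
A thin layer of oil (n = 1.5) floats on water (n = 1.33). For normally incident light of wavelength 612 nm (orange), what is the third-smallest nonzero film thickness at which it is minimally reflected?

612 nm

At the upper boundary (n = 1.0 to n = 1.5) the reflected ray undergoes a half-wave phase shift.
Ray reflecting at the bottom interface goes from n = 1.5 toward n = 1.33: no phase shift.
Exactly one π shift → a net half-wave offset.
For minimum reflection here: 2 n t = m λ.
The third-smallest nonzero thickness corresponds to m = 3: t = m λ / (2 n) = 3.00 × 612 / (2 × 1.5) = 612 nm.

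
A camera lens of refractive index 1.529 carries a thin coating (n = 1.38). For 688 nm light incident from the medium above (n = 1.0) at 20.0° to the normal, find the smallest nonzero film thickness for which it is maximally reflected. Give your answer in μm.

Ray reflecting at the top interface goes from n = 1.0 toward n = 1.38: a half-wave phase shift.
Ray reflecting at the bottom interface goes from n = 1.38 toward n = 1.529: a half-wave phase shift.
Zero or two π shifts → no net half-wave offset.
So the condition for constructive reflection is 2 n t cos θ_r = m λ.
Snell's law: 1.0 sin 20.0° = 1.38 sin θ_r → sin θ_r = 0.248, cos θ_r = 0.969.
Minimum nonzero at m = 1: t = λ / (2 n cos θ_r) = 688 / (2 × 1.38 × 0.969) = 257 nm.

0.257 μm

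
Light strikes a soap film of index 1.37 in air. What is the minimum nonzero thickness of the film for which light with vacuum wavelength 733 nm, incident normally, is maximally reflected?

Ray reflecting at the top interface goes from n = 1.0 toward n = 1.37: a half-wave phase shift.
Ray reflecting at the bottom interface goes from n = 1.37 toward n = 1.0: no phase shift.
Net: one phase inversion between the two reflected rays.
So the condition for constructive reflection is 2 n t = (m + ½) λ.
Minimum at m = 0: t = λ / (4 n) = 733 / (4 × 1.37) = 134 nm.

134 nm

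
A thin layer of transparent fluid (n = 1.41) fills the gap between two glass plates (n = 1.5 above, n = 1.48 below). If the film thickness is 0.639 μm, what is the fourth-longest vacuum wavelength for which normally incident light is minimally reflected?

450 nm

Top surface (1.5 → 1.41): reflection off a lower-index medium gives no phase shift.
Bottom surface (1.41 → 1.48): reflection off a higher-index medium gives a half-wave phase shift.
Net: one phase inversion between the two reflected rays.
With one net inversion, destructive interference in reflection requires 2 n t = m λ.
λ = 2 n t / m. The fourth-longest wavelength is m = 4: λ = 2 × 1.41 × 639 / 4.00 = 450 nm.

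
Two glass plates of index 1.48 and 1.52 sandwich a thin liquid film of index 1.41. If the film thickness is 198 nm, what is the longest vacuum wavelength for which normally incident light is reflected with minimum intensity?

At the upper boundary (n = 1.48 to n = 1.41) the reflected ray undergoes no phase shift.
Bottom surface (1.41 → 1.52): reflection off a higher-index medium gives a half-wave phase shift.
Net: one phase inversion between the two reflected rays.
With one net inversion, destructive interference in reflection requires 2 n t = m λ.
λ = 2 n t / m. The longest wavelength is m = 1: λ = 2 × 1.41 × 198 / 1.00 = 558 nm.

558 nm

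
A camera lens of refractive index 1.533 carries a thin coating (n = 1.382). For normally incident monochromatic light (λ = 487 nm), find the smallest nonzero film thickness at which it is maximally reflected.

At the upper boundary (n = 1.0 to n = 1.382) the reflected ray undergoes a half-wave phase shift.
Ray reflecting at the bottom interface goes from n = 1.382 toward n = 1.533: a half-wave phase shift.
The two reflections carry the same phase change, so no net offset.
For bright reflection here: 2 n t = m λ.
Minimum nonzero at m = 1: t = λ / (2 n) = 487 / (2 × 1.382) = 176 nm.

176 nm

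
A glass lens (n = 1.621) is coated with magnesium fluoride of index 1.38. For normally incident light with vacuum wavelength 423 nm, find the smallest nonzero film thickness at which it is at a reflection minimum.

76.6 nm

Ray reflecting at the top interface goes from n = 1.0 toward n = 1.38: a half-wave phase shift.
Bottom surface (1.38 → 1.621): reflection off a higher-index medium gives a half-wave phase shift.
Net: no relative phase inversion (both shifts match).
So the condition for destructive reflection is 2 n t = (m + ½) λ.
Minimum at m = 0: t = λ / (4 n) = 423 / (4 × 1.38) = 76.6 nm.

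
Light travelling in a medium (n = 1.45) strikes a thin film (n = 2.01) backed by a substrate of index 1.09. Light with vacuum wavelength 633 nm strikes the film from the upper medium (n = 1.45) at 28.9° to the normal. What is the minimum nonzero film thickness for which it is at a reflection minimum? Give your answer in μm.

At the upper boundary (n = 1.45 to n = 2.01) the reflected ray undergoes a half-wave phase shift.
At the lower boundary (n = 2.01 to n = 1.09) the reflected ray undergoes no phase shift.
The two reflections differ by half a wavelength.
So the condition for destructive reflection is 2 n t cos θ_r = m λ.
Snell's law: 1.45 sin 28.9° = 2.01 sin θ_r → sin θ_r = 0.349, cos θ_r = 0.937.
Minimum nonzero at m = 1: t = λ / (2 n cos θ_r) = 633 / (2 × 2.01 × 0.937) = 168 nm.

0.168 μm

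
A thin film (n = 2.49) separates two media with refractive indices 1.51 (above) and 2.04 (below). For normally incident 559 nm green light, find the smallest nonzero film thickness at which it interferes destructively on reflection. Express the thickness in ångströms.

1122 Å

Ray reflecting at the top interface goes from n = 1.51 toward n = 2.49: a half-wave phase shift.
At the lower boundary (n = 2.49 to n = 2.04) the reflected ray undergoes no phase shift.
Net: one phase inversion between the two reflected rays.
With one net inversion, destructive interference in reflection requires 2 n t = m λ.
Minimum nonzero at m = 1: t = λ / (2 n) = 559 / (2 × 2.49) = 112 nm.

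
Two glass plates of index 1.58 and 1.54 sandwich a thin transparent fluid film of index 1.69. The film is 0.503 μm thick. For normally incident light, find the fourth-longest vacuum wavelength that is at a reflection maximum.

At the upper boundary (n = 1.58 to n = 1.69) the reflected ray undergoes a half-wave phase shift.
Bottom surface (1.69 → 1.54): reflection off a lower-index medium gives no phase shift.
The two reflections differ by half a wavelength.
With one net inversion, constructive interference in reflection requires 2 n t = (m + ½) λ.
λ = 2 n t / (m + ½). The fourth-longest wavelength is m = 3: λ = 2 × 1.69 × 503 / 3.50 = 486 nm.

486 nm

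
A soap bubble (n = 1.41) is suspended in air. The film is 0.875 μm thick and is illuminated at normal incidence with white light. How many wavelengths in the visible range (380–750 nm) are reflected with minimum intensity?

3

At the upper boundary (n = 1.0 to n = 1.41) the reflected ray undergoes a half-wave phase shift.
At the lower boundary (n = 1.41 to n = 1.0) the reflected ray undergoes no phase shift.
Net: one phase inversion between the two reflected rays.
For weak reflection here: 2 n t = m λ.
λ = 2 n t / m = 2468 / m nm.
m=3: 823 nm (IR); m=4: 617 nm (visible); m=5: 494 nm (visible); m=6: 411 nm (visible); m=7: 353 nm (UV).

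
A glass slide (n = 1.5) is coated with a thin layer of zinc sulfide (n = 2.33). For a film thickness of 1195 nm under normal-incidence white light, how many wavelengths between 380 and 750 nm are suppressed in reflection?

Top surface (1.0 → 2.33): reflection off a higher-index medium gives a half-wave phase shift.
At the lower boundary (n = 2.33 to n = 1.5) the reflected ray undergoes no phase shift.
The two reflections differ by half a wavelength.
So the condition for destructive reflection is 2 n t = m λ.
λ = 2 n t / m = 5569 / m nm.
m=7: 796 nm (IR); m=8: 696 nm (visible); m=9: 619 nm (visible); m=10: 557 nm (visible); m=11: 506 nm (visible); m=12: 464 nm (visible); m=13: 428 nm (visible); m=14: 398 nm (visible); m=15: 371 nm (UV).

7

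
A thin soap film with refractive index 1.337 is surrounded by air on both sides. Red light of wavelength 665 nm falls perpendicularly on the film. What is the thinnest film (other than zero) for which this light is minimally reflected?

249 nm

Ray reflecting at the top interface goes from n = 1.0 toward n = 1.337: a half-wave phase shift.
Ray reflecting at the bottom interface goes from n = 1.337 toward n = 1.0: no phase shift.
The two reflections differ by half a wavelength.
With one net inversion, destructive interference in reflection requires 2 n t = m λ.
Minimum nonzero at m = 1: t = λ / (2 n) = 665 / (2 × 1.337) = 249 nm.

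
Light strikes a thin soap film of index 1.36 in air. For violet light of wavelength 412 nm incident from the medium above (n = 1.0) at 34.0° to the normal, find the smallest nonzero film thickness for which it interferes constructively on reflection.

83.1 nm

At the upper boundary (n = 1.0 to n = 1.36) the reflected ray undergoes a half-wave phase shift.
At the lower boundary (n = 1.36 to n = 1.0) the reflected ray undergoes no phase shift.
Net: one phase inversion between the two reflected rays.
For strong reflection here: 2 n t cos θ_r = (m + ½) λ.
Snell's law: 1.0 sin 34.0° = 1.36 sin θ_r → sin θ_r = 0.411, cos θ_r = 0.912.
Minimum at m = 0: t = λ / (4 n cos θ_r) = 412 / (4 × 1.36 × 0.912) = 83.1 nm.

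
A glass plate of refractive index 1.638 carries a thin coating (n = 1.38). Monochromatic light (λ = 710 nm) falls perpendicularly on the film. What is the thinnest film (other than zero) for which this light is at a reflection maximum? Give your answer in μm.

Top surface (1.0 → 1.38): reflection off a higher-index medium gives a half-wave phase shift.
Ray reflecting at the bottom interface goes from n = 1.38 toward n = 1.638: a half-wave phase shift.
Net: no relative phase inversion (both shifts match).
So the condition for constructive reflection is 2 n t = m λ.
Minimum nonzero at m = 1: t = λ / (2 n) = 710 / (2 × 1.38) = 257 nm.

0.257 μm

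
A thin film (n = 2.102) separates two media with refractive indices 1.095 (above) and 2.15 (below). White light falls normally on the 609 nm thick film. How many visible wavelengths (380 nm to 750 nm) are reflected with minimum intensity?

At the upper boundary (n = 1.095 to n = 2.102) the reflected ray undergoes a half-wave phase shift.
Ray reflecting at the bottom interface goes from n = 2.102 toward n = 2.15: a half-wave phase shift.
Zero or two π shifts → no net half-wave offset.
So the condition for destructive reflection is 2 n t = (m + ½) λ.
λ = 2 n t / (m + ½) = 2560 / (m + ½) nm.
m=2: 1024 nm (IR); m=3: 731 nm (visible); m=4: 569 nm (visible); m=5: 465 nm (visible); m=6: 394 nm (visible); m=7: 341 nm (UV).

4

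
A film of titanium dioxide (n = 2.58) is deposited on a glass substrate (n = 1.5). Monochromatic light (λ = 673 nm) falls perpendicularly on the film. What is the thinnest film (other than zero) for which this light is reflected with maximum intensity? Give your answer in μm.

0.0652 μm

Top surface (1.0 → 2.58): reflection off a higher-index medium gives a half-wave phase shift.
Bottom surface (2.58 → 1.5): reflection off a lower-index medium gives no phase shift.
Net: one phase inversion between the two reflected rays.
For strong reflection here: 2 n t = (m + ½) λ.
Minimum at m = 0: t = λ / (4 n) = 673 / (4 × 2.58) = 65.2 nm.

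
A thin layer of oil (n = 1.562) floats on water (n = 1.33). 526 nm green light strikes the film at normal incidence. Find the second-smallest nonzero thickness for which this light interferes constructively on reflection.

Ray reflecting at the top interface goes from n = 1.0 toward n = 1.562: a half-wave phase shift.
Ray reflecting at the bottom interface goes from n = 1.562 toward n = 1.33: no phase shift.
Net: one phase inversion between the two reflected rays.
With one net inversion, constructive interference in reflection requires 2 n t = (m + ½) λ.
The second-smallest nonzero thickness corresponds to m = 1: t = (m + ½) λ / (2 n) = 1.50 × 526 / (2 × 1.562) = 253 nm.

253 nm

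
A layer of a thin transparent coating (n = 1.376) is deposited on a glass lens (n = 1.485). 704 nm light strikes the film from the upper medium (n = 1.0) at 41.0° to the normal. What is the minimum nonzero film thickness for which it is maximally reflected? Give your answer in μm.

At the upper boundary (n = 1.0 to n = 1.376) the reflected ray undergoes a half-wave phase shift.
Bottom surface (1.376 → 1.485): reflection off a higher-index medium gives a half-wave phase shift.
Net: no relative phase inversion (both shifts match).
So the condition for constructive reflection is 2 n t cos θ_r = m λ.
Snell's law: 1.0 sin 41.0° = 1.376 sin θ_r → sin θ_r = 0.477, cos θ_r = 0.879.
Minimum nonzero at m = 1: t = λ / (2 n cos θ_r) = 704 / (2 × 1.376 × 0.879) = 291 nm.

0.291 μm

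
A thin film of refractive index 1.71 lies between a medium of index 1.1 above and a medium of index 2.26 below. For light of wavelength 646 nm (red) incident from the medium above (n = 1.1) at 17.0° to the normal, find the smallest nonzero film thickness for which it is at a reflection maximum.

192 nm

Top surface (1.1 → 1.71): reflection off a higher-index medium gives a half-wave phase shift.
At the lower boundary (n = 1.71 to n = 2.26) the reflected ray undergoes a half-wave phase shift.
Net: no relative phase inversion (both shifts match).
So the condition for constructive reflection is 2 n t cos θ_r = m λ.
Snell's law: 1.1 sin 17.0° = 1.71 sin θ_r → sin θ_r = 0.188, cos θ_r = 0.982.
Minimum nonzero at m = 1: t = λ / (2 n cos θ_r) = 646 / (2 × 1.71 × 0.982) = 192 nm.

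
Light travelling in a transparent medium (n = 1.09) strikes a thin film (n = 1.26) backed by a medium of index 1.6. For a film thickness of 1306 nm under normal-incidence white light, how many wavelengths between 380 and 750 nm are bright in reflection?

At the upper boundary (n = 1.09 to n = 1.26) the reflected ray undergoes a half-wave phase shift.
Ray reflecting at the bottom interface goes from n = 1.26 toward n = 1.6: a half-wave phase shift.
Net: no relative phase inversion (both shifts match).
So the condition for constructive reflection is 2 n t = m λ.
λ = 2 n t / m = 3291 / m nm.
m=4: 823 nm (IR); m=5: 658 nm (visible); m=6: 549 nm (visible); m=7: 470 nm (visible); m=8: 411 nm (visible); m=9: 366 nm (UV).

4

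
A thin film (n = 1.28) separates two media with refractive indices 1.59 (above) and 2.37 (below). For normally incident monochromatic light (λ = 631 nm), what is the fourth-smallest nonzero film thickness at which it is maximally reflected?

863 nm

At the upper boundary (n = 1.59 to n = 1.28) the reflected ray undergoes no phase shift.
Ray reflecting at the bottom interface goes from n = 1.28 toward n = 2.37: a half-wave phase shift.
Exactly one π shift → a net half-wave offset.
So the condition for constructive reflection is 2 n t = (m + ½) λ.
The fourth-smallest nonzero thickness corresponds to m = 3: t = (m + ½) λ / (2 n) = 3.50 × 631 / (2 × 1.28) = 863 nm.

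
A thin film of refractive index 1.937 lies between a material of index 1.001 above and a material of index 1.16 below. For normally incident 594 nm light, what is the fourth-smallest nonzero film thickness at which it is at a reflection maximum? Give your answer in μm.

At the upper boundary (n = 1.001 to n = 1.937) the reflected ray undergoes a half-wave phase shift.
Bottom surface (1.937 → 1.16): reflection off a lower-index medium gives no phase shift.
Net: one phase inversion between the two reflected rays.
With one net inversion, constructive interference in reflection requires 2 n t = (m + ½) λ.
The fourth-smallest nonzero thickness corresponds to m = 3: t = (m + ½) λ / (2 n) = 3.50 × 594 / (2 × 1.937) = 537 nm.

0.537 μm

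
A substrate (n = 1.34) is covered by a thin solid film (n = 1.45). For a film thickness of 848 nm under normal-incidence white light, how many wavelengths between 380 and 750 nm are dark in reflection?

3

Ray reflecting at the top interface goes from n = 1.0 toward n = 1.45: a half-wave phase shift.
Ray reflecting at the bottom interface goes from n = 1.45 toward n = 1.34: no phase shift.
The two reflections differ by half a wavelength.
So the condition for destructive reflection is 2 n t = m λ.
λ = 2 n t / m = 2459 / m nm.
m=3: 820 nm (IR); m=4: 615 nm (visible); m=5: 492 nm (visible); m=6: 410 nm (visible); m=7: 351 nm (UV).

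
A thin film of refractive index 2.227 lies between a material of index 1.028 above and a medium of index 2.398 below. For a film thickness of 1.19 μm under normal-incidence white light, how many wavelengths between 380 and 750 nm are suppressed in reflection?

7

Ray reflecting at the top interface goes from n = 1.028 toward n = 2.227: a half-wave phase shift.
Ray reflecting at the bottom interface goes from n = 2.227 toward n = 2.398: a half-wave phase shift.
The two reflections carry the same phase change, so no net offset.
So the condition for destructive reflection is 2 n t = (m + ½) λ.
λ = 2 n t / (m + ½) = 5300 / (m + ½) nm.
m=6: 815 nm (IR); m=7: 707 nm (visible); m=8: 624 nm (visible); m=9: 558 nm (visible); m=10: 505 nm (visible); m=11: 461 nm (visible); m=12: 424 nm (visible); m=13: 393 nm (visible); m=14: 366 nm (UV).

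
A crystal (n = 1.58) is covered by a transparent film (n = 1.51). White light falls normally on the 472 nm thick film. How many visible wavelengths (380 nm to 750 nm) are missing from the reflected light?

Ray reflecting at the top interface goes from n = 1.0 toward n = 1.51: a half-wave phase shift.
At the lower boundary (n = 1.51 to n = 1.58) the reflected ray undergoes a half-wave phase shift.
The two reflections carry the same phase change, so no net offset.
For weak reflection here: 2 n t = (m + ½) λ.
λ = 2 n t / (m + ½) = 1425 / (m + ½) nm.
m=1: 950 nm (IR); m=2: 570 nm (visible); m=3: 407 nm (visible); m=4: 317 nm (UV).

2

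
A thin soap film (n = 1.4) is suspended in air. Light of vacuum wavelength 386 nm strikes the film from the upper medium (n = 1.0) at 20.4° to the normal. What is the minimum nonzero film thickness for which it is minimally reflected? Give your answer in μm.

0.142 μm

Top surface (1.0 → 1.4): reflection off a higher-index medium gives a half-wave phase shift.
Bottom surface (1.4 → 1.0): reflection off a lower-index medium gives no phase shift.
Exactly one π shift → a net half-wave offset.
For weak reflection here: 2 n t cos θ_r = m λ.
Snell's law: 1.0 sin 20.4° = 1.4 sin θ_r → sin θ_r = 0.249, cos θ_r = 0.969.
Minimum nonzero at m = 1: t = λ / (2 n cos θ_r) = 386 / (2 × 1.4 × 0.969) = 142 nm.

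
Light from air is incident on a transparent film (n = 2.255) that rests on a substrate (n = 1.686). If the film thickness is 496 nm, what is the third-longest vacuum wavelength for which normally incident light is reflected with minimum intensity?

746 nm

At the upper boundary (n = 1.0 to n = 2.255) the reflected ray undergoes a half-wave phase shift.
Bottom surface (2.255 → 1.686): reflection off a lower-index medium gives no phase shift.
Net: one phase inversion between the two reflected rays.
For weak reflection here: 2 n t = m λ.
λ = 2 n t / m. The third-longest wavelength is m = 3: λ = 2 × 2.255 × 496 / 3.00 = 746 nm.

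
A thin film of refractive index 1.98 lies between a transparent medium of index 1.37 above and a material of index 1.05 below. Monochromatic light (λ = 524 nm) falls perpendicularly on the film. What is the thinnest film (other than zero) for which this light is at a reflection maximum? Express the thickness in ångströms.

Ray reflecting at the top interface goes from n = 1.37 toward n = 1.98: a half-wave phase shift.
Ray reflecting at the bottom interface goes from n = 1.98 toward n = 1.05: no phase shift.
Net: one phase inversion between the two reflected rays.
For bright reflection here: 2 n t = (m + ½) λ.
Minimum at m = 0: t = λ / (4 n) = 524 / (4 × 1.98) = 66.2 nm.

662 Å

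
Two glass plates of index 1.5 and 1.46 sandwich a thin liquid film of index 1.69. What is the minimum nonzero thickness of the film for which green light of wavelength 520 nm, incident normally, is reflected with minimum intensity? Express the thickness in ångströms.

1538 Å

At the upper boundary (n = 1.5 to n = 1.69) the reflected ray undergoes a half-wave phase shift.
Bottom surface (1.69 → 1.46): reflection off a lower-index medium gives no phase shift.
Exactly one π shift → a net half-wave offset.
For minimum reflection here: 2 n t = m λ.
Minimum nonzero at m = 1: t = λ / (2 n) = 520 / (2 × 1.69) = 154 nm.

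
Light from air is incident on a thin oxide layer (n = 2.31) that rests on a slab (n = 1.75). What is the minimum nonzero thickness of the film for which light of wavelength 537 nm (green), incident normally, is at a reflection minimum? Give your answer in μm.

0.116 μm

At the upper boundary (n = 1.0 to n = 2.31) the reflected ray undergoes a half-wave phase shift.
Bottom surface (2.31 → 1.75): reflection off a lower-index medium gives no phase shift.
The two reflections differ by half a wavelength.
For dark reflection here: 2 n t = m λ.
Minimum nonzero at m = 1: t = λ / (2 n) = 537 / (2 × 2.31) = 116 nm.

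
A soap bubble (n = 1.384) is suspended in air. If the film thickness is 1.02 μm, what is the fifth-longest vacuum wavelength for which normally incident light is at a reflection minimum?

565 nm

At the upper boundary (n = 1.0 to n = 1.384) the reflected ray undergoes a half-wave phase shift.
At the lower boundary (n = 1.384 to n = 1.0) the reflected ray undergoes no phase shift.
The two reflections differ by half a wavelength.
For dark reflection here: 2 n t = m λ.
λ = 2 n t / m. The fifth-longest wavelength is m = 5: λ = 2 × 1.384 × 1020 / 5.00 = 565 nm.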